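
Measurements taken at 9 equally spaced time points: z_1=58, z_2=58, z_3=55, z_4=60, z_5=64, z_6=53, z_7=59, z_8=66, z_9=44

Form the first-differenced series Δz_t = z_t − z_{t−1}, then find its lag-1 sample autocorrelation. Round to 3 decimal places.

-0.288

First differences Δz: 0, -3, 5, 4, -11, 6, 7, -22
Mean of differences = -1.7500
Numerator Σ(Δz_t−Δz̄)(Δz_{t+1}−Δz̄) = -206.0625
Denominator Σ(Δz_t−Δz̄)² = 715.5000
r_1(Δz) = -206.0625 / 715.5000 = -0.288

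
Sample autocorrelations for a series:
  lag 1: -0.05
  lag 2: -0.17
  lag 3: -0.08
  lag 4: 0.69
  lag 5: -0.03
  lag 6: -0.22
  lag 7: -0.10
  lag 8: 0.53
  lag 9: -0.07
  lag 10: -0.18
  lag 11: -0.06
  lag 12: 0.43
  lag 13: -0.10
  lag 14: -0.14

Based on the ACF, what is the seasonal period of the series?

The largest autocorrelation is r_4 = 0.69, with weaker echoes at lags 8 (0.53) and 12 (0.43); the remaining lags stay at or below -0.03.
The dominant spike at lag 4 indicates a seasonal period of 4.

4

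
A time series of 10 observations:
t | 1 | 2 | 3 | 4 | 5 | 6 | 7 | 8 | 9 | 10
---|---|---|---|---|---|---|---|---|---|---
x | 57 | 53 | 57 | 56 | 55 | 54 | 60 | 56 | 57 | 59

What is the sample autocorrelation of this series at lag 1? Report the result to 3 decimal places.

-0.227

Mean x̄ = (57 + 53 + 57 + 56 + 55 + 54 + 60 + 56 + 57 + 59)/10 = 56.4000
Numerator Σ_{t=1}^{9}(x_t−x̄)(x_{t+1}−x̄) = -9.1600
Denominator Σ(x_t−x̄)² = 40.4000
r_1 = -9.1600 / 40.4000 = -0.227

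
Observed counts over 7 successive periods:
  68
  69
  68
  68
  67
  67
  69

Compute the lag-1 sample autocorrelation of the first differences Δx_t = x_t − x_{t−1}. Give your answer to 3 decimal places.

First differences Δx: 1, -1, 0, -1, 0, 2
Mean of differences = 0.1667
Numerator Σ(Δx_t−Δx̄)(Δx_{t+1}−Δx̄) = -0.6944
Denominator Σ(Δx_t−Δx̄)² = 6.8333
r_1(Δx) = -0.6944 / 6.8333 = -0.102

-0.102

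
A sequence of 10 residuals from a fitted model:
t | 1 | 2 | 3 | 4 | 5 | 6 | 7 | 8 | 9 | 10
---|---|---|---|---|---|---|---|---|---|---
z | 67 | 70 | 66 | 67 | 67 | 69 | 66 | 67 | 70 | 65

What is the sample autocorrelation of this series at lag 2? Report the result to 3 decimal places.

Mean z̄ = (67 + 70 + 66 + 67 + 67 + 69 + 66 + 67 + 70 + 65)/10 = 67.4000
Numerator Σ_{t=1}^{8}(z_t−z̄)(z_{t+2}−z̄) = -3.3200
Denominator Σ(z_t−z̄)² = 26.4000
r_2 = -3.3200 / 26.4000 = -0.126

-0.126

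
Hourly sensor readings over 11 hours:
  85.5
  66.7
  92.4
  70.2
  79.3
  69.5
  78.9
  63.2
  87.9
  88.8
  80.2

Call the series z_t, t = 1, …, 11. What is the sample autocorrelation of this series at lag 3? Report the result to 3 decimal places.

-0.329

Mean z̄ = (85.5 + 66.7 + 92.4 + 70.2 + 79.3 + 69.5 + 78.9 + 63.2 + 87.9 + 88.8 + 80.2)/11 = 78.4182
Numerator Σ_{t=1}^{8}(z_t−z̄)(z_{t+3}−z̄) = -317.2792
Denominator Σ(z_t−z̄)² = 963.4964
r_3 = -317.2792 / 963.4964 = -0.329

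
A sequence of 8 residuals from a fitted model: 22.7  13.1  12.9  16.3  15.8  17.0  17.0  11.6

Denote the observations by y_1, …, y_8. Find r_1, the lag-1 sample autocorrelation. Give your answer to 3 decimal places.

Mean ȳ = (22.7 + 13.1 + 12.9 + 16.3 + 15.8 + 17.0 + 17.0 + 11.6)/8 = 15.8000
Numerator Σ_{t=1}^{7}(y_t−ȳ)(y_{t+1}−ȳ) = -15.8500
Denominator Σ(y_t−ȳ)² = 84.0800
r_1 = -15.8500 / 84.0800 = -0.189

-0.189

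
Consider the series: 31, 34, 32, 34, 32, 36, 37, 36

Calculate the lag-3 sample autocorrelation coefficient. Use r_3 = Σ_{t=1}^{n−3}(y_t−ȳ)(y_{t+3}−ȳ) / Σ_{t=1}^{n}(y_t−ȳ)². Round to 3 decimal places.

-0.235

Mean ȳ = (31 + 34 + 32 + 34 + 32 + 36 + 37 + 36)/8 = 34.0000
Numerator Σ_{t=1}^{5}(y_t−ȳ)(y_{t+3}−ȳ) = -8.0000
Denominator Σ(y_t−ȳ)² = 34.0000
r_3 = -8.0000 / 34.0000 = -0.235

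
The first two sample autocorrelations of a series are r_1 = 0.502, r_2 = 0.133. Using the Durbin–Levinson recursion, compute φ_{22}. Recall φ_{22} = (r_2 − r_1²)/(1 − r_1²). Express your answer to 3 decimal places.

-0.159

φ_{22} = (r_2 − r_1²) / (1 − r_1²)
r_1² = (0.502)² = 0.252004
Numerator = 0.133 − 0.2520 = -0.1190; denominator = 1 − 0.2520 = 0.7480
φ_{22} = -0.1190 / 0.7480 = -0.159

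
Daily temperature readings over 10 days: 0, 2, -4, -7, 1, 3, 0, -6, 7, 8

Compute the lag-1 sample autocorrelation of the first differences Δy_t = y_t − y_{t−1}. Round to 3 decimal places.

-0.185

First differences Δy: 2, -6, -3, 8, 2, -3, -6, 13, 1
Mean of differences = 0.8889
Numerator Σ(Δy_t−Δȳ)(Δy_{t+1}−Δȳ) = -60.2346
Denominator Σ(Δy_t−Δȳ)² = 324.8889
r_1(Δy) = -60.2346 / 324.8889 = -0.185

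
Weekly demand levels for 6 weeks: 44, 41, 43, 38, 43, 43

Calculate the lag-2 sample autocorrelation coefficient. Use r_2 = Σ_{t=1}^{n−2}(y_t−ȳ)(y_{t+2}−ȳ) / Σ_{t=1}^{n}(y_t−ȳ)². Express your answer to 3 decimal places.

0.125

Mean ȳ = (44 + 41 + 43 + 38 + 43 + 43)/6 = 42.0000
Deviations from mean: 2.0000, -1.0000, 1.0000, -4.0000, 1.0000, 1.0000
Σ(y_t−ȳ)(y_{t+2}−ȳ) = (2.0000) + (4.0000) + (1.0000) + (-4.0000) = 3.0000
Denominator Σ(y_t−ȳ)² = 24.0000
r_2 = 3.0000 / 24.0000 = 0.125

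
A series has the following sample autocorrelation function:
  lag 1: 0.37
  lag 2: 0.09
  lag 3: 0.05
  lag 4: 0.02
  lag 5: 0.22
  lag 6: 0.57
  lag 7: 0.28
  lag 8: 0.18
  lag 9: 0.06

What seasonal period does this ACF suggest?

The largest autocorrelation is r_6 = 0.57; the remaining lags stay at or below 0.37. The elevated value at lag 1 (0.37), dropping to 0.09 at lag 2, reflects decaying short-term dependence rather than seasonality.
The dominant spike at lag 6 indicates a seasonal period of 6.

6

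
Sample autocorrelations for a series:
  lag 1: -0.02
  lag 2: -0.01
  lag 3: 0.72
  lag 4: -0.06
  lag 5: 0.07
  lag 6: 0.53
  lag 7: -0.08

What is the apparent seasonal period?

The largest autocorrelation is r_3 = 0.72, with a weaker echo at lag 6 (0.53); the remaining lags stay at or below 0.07.
The dominant spike at lag 3 indicates a seasonal period of 3.

3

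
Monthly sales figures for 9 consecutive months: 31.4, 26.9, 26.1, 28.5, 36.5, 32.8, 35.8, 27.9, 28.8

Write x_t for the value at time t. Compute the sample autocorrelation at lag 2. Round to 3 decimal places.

Mean x̄ = (31.4 + 26.9 + 26.1 + 28.5 + 36.5 + 32.8 + 35.8 + 27.9 + 28.8)/9 = 30.5222
Σ(x_t−x̄)(x_{t+2}−x̄) = (-3.8817) + (7.3249) + (-26.4351) + (-4.6062) + (31.5494) + (-5.9728) + (-9.0895) = -11.1110
Denominator Σ(x_t−x̄)² = 116.1556
r_2 = -11.1110 / 116.1556 = -0.096

-0.096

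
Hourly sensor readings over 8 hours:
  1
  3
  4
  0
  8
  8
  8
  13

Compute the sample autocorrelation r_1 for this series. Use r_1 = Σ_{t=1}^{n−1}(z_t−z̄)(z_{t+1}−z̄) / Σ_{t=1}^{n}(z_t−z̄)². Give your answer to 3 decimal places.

0.306

Mean z̄ = (1 + 3 + 4 + 0 + 8 + 8 + 8 + 13)/8 = 5.6250
Deviations from mean: -4.6250, -2.6250, -1.6250, -5.6250, 2.3750, 2.3750, 2.3750, 7.3750
Σ(z_t−z̄)(z_{t+1}−z̄) = (12.1406) + (4.2656) + (9.1406) + (-13.3594) + (5.6406) + (5.6406) + (17.5156) = 40.9844
Denominator Σ(z_t−z̄)² = 133.8750
r_1 = 40.9844 / 133.8750 = 0.306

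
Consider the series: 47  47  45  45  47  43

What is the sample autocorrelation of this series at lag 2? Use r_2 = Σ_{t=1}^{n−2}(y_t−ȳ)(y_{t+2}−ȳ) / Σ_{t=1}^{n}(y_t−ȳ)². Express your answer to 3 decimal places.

-0.067

Mean ȳ = (47 + 47 + 45 + 45 + 47 + 43)/6 = 45.6667
Deviations from mean: 1.3333, 1.3333, -0.6667, -0.6667, 1.3333, -2.6667
Numerator Σ_{t=1}^{4}(y_t−ȳ)(y_{t+2}−ȳ) = -0.8889
Denominator Σ(y_t−ȳ)² = 13.3333
r_2 = -0.8889 / 13.3333 = -0.067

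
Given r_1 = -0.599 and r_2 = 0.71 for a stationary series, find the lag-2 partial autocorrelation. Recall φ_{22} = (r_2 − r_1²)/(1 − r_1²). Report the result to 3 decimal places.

0.548

φ_{22} = (r_2 − r_1²) / (1 − r_1²)
r_1² = (-0.599)² = 0.358801
Numerator = 0.71 − 0.3588 = 0.3512; denominator = 1 − 0.3588 = 0.6412
φ_{22} = 0.3512 / 0.6412 = 0.548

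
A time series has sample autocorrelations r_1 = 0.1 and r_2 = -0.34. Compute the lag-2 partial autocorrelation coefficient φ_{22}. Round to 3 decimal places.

-0.354

φ_{22} = (r_2 − r_1²) / (1 − r_1²)
r_1² = (0.1)² = 0.01
Numerator = -0.34 − 0.0100 = -0.3500; denominator = 1 − 0.0100 = 0.9900
φ_{22} = -0.3500 / 0.9900 = -0.354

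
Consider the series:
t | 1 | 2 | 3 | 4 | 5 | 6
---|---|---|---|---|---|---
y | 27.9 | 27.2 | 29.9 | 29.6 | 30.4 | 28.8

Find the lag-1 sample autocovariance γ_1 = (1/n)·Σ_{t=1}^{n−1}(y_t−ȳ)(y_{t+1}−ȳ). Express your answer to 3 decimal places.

0.249

Mean ȳ = (27.9 + 27.2 + 29.9 + 29.6 + 30.4 + 28.8)/6 = 28.9667
Σ_{t=1}^{5}(y_t−ȳ)(y_{t+1}−ȳ) = 1.4956
γ_1 = 1.4956 / 6 = 0.249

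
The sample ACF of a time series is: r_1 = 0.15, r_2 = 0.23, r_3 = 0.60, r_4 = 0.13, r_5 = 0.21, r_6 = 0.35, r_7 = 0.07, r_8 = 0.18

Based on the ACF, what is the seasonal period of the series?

3

The largest autocorrelation is r_3 = 0.60, with a weaker echo at lag 6 (0.35); the remaining lags stay at or below 0.23.
The dominant spike at lag 3 indicates a seasonal period of 3.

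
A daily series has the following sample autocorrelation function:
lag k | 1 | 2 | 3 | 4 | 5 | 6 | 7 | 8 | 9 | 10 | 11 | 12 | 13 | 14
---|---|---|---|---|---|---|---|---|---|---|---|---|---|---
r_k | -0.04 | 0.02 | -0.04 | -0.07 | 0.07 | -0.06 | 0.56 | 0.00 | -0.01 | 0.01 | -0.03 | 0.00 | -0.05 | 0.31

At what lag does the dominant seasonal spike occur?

The largest autocorrelation is r_7 = 0.56, with a weaker echo at lag 14 (0.31); the remaining lags stay at or below 0.07.
The dominant spike at lag 7 indicates a seasonal period of 7.

7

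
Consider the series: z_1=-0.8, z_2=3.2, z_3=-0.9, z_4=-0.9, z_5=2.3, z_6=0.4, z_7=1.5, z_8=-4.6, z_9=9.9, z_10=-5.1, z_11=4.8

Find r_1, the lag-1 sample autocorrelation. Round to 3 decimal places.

Mean z̄ = (-0.8 + 3.2 − 0.9 − 0.9 + 2.3 + 0.4 + 1.5 − 4.6 + 9.9 − 5.1 + 4.8)/11 = 0.8909
Numerator Σ_{t=1}^{10}(z_t−z̄)(z_{t+1}−z̄) = -138.5510
Denominator Σ(z_t−z̄)² = 179.6891
r_1 = -138.5510 / 179.6891 = -0.771

-0.771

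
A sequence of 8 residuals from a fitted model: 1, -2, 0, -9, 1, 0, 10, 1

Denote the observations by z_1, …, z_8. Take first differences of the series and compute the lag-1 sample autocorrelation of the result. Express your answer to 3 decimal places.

-0.596

First differences Δz: -3, 2, -9, 10, -1, 10, -9
Mean of differences = 0.0000
Numerator Σ(Δz_t−Δz̄)(Δz_{t+1}−Δz̄) = -224.0000
Denominator Σ(Δz_t−Δz̄)² = 376.0000
r_1(Δz) = -224.0000 / 376.0000 = -0.596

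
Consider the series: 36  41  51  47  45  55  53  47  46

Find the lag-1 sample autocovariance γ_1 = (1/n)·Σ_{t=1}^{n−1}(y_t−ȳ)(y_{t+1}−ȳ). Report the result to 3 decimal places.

Mean ȳ = (36 + 41 + 51 + 47 + 45 + 55 + 53 + 47 + 46)/9 = 46.7778
Σ_{t=1}^{8}(y_t−ȳ)(y_{t+1}−ȳ) = 76.1728
γ_1 = 76.1728 / 9 = 8.464

8.464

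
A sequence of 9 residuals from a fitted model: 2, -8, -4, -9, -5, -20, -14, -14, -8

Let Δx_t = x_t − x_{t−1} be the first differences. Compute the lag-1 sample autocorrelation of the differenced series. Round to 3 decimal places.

First differences Δx: -10, 4, -5, 4, -15, 6, 0, 6
Mean of differences = -1.2500
Numerator Σ(Δx_t−Δx̄)(Δx_{t+1}−Δx̄) = -239.0625
Denominator Σ(Δx_t−Δx̄)² = 441.5000
r_1(Δx) = -239.0625 / 441.5000 = -0.541

-0.541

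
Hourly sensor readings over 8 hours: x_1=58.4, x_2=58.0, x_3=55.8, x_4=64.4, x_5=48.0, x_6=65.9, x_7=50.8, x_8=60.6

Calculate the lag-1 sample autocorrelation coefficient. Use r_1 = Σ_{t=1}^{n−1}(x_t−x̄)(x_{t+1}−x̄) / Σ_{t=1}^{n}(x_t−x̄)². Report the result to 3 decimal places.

Mean x̄ = (58.4 + 58.0 + 55.8 + 64.4 + 48.0 + 65.9 + 50.8 + 60.6)/8 = 57.7375
Deviations from mean: 0.6625, 0.2625, -1.9375, 6.6625, -9.7375, 8.1625, -6.9375, 2.8625
Σ(x_t−x̄)(x_{t+1}−x̄) = (0.1739) + (-0.5086) + (-12.9086) + (-64.8761) + (-79.4823) + (-56.6273) + (-19.8586) = -234.0877
Denominator Σ(x_t−x̄)² = 266.4188
r_1 = -234.0877 / 266.4188 = -0.879

-0.879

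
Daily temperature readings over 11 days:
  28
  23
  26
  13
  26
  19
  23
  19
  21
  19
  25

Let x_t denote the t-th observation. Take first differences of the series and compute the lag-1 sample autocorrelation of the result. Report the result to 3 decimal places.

First differences Δx: -5, 3, -13, 13, -7, 4, -4, 2, -2, 6
Mean of differences = -0.3000
Numerator Σ(Δx_t−Δx̄)(Δx_{t+1}−Δx̄) = -383.2900
Denominator Σ(Δx_t−Δx̄)² = 496.1000
r_1(Δx) = -383.2900 / 496.1000 = -0.773

-0.773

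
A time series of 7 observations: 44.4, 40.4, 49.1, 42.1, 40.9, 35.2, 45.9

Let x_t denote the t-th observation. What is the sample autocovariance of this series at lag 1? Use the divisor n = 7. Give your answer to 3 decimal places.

-4.665

Mean x̄ = (44.4 + 40.4 + 49.1 + 42.1 + 40.9 + 35.2 + 45.9)/7 = 42.5714
Deviations: 1.8286, -2.1714, 6.5286, -0.4714, -1.6714, -7.3714, 3.3286
Σ_{t=1}^{6}(x_t−x̄)(x_{t+1}−x̄) = -32.6522
γ_1 = -32.6522 / 7 = -4.665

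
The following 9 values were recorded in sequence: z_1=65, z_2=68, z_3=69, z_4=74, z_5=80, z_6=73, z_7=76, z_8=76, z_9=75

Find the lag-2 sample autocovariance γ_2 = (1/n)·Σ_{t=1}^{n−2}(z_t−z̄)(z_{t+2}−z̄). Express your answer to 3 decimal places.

2.973

Mean z̄ = (65 + 68 + 69 + 74 + 80 + 73 + 76 + 76 + 75)/9 = 72.8889
Σ_{t=1}^{7}(z_t−z̄)(z_{t+2}−z̄) = 26.7531
γ_2 = 26.7531 / 9 = 2.973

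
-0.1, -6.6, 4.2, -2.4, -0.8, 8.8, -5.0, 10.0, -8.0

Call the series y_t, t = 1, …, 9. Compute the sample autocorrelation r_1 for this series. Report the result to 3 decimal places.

-0.648

Mean ȳ = (-0.1 − 6.6 + 4.2 − 2.4 − 0.8 + 8.8 − 5.0 + 10.0 − 8.0)/9 = 0.0111
Numerator Σ_{t=1}^{8}(y_t−ȳ)(y_{t+1}−ȳ) = -216.3512
Denominator Σ(y_t−ȳ)² = 334.0489
r_1 = -216.3512 / 334.0489 = -0.648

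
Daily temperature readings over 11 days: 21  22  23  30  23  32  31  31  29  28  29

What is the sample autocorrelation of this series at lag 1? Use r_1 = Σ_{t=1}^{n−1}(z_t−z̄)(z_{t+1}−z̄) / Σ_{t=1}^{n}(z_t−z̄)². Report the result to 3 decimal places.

Mean z̄ = (21 + 22 + 23 + 30 + 23 + 32 + 31 + 31 + 29 + 28 + 29)/11 = 27.1818
Numerator Σ_{t=1}^{10}(z_t−z̄)(z_{t+1}−z̄) = 52.8760
Denominator Σ(z_t−z̄)² = 167.6364
r_1 = 52.8760 / 167.6364 = 0.315

0.315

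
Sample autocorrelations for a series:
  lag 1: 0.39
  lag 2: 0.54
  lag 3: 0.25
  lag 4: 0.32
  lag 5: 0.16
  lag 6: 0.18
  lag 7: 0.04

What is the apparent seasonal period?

2

The largest autocorrelation is r_2 = 0.54; the remaining lags stay at or below 0.39.
The dominant spike at lag 2 indicates a seasonal period of 2.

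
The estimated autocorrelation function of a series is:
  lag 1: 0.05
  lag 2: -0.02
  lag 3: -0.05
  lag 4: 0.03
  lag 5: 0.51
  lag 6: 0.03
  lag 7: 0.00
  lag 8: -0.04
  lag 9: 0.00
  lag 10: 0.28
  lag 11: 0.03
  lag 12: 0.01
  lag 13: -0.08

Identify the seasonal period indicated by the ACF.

5

The largest autocorrelation is r_5 = 0.51, with a weaker echo at lag 10 (0.28); the remaining lags stay at or below 0.05.
The dominant spike at lag 5 indicates a seasonal period of 5.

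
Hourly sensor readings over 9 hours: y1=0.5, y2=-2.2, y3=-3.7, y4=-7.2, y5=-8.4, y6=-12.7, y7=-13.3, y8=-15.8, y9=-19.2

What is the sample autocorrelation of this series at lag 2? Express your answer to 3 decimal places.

0.358

Mean ȳ = (0.5 − 2.2 − 3.7 − 7.2 − 8.4 − 12.7 − 13.3 − 15.8 − 19.2)/9 = -9.1111
Σ(y_t−ȳ)(y_{t+2}−ȳ) = (52.0068) + (13.2079) + (3.8479) + (-6.8588) + (-2.9788) + (24.0057) + (42.2612) = 125.4920
Denominator Σ(y_t−ȳ)² = 350.5289
r_2 = 125.4920 / 350.5289 = 0.358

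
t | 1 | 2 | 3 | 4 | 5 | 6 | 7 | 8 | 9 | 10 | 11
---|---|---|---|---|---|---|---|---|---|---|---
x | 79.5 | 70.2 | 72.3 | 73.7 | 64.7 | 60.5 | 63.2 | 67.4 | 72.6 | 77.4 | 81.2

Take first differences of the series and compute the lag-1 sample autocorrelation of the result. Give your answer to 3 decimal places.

First differences Δx: -9.3, 2.1, 1.4, -9.0, -4.2, 2.7, 4.2, 5.2, 4.8, 3.8
Mean of differences = 0.1700
Numerator Σ(Δx_t−Δx̄)(Δx_{t+1}−Δx̄) = 72.3971
Denominator Σ(Δx_t−Δx̄)² = 280.6610
r_1(Δx) = 72.3971 / 280.6610 = 0.258

0.258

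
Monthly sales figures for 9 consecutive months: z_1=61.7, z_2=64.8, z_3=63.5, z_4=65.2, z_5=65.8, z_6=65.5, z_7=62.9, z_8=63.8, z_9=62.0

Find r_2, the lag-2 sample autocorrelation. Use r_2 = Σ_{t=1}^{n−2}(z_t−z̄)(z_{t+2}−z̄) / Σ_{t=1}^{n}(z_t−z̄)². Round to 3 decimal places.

Mean z̄ = (61.7 + 64.8 + 63.5 + 65.2 + 65.8 + 65.5 + 62.9 + 63.8 + 62.0)/9 = 63.9111
Σ(z_t−z̄)(z_{t+2}−z̄) = (0.9090) + (1.1457) + (-0.7765) + (2.0479) + (-1.9099) + (-0.1765) + (1.9323) = 3.1720
Denominator Σ(z_t−z̄)² = 18.2889
r_2 = 3.1720 / 18.2889 = 0.173

0.173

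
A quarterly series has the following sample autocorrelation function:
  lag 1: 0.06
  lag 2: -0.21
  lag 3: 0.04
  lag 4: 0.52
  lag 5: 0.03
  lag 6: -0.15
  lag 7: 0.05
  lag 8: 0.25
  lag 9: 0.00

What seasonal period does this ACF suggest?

4

The largest autocorrelation is r_4 = 0.52, with a weaker echo at lag 8 (0.25); the remaining lags stay at or below 0.06.
The dominant spike at lag 4 indicates a seasonal period of 4.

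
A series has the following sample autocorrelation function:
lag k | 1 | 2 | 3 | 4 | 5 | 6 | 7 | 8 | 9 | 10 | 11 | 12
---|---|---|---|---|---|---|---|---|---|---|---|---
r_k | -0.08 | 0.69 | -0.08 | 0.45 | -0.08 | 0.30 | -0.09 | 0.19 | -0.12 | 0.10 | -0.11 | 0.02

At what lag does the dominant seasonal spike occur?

2

The largest autocorrelation is r_2 = 0.69, with weaker echoes at lags 4 (0.45), 6 (0.30) and 8 (0.19); the remaining lags stay at or below 0.10.
The dominant spike at lag 2 indicates a seasonal period of 2.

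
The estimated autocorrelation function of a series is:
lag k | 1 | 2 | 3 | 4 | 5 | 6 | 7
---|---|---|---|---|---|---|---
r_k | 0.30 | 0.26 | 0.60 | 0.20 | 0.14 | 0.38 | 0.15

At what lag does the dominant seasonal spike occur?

3

The largest autocorrelation is r_3 = 0.60, with a weaker echo at lag 6 (0.38); the remaining lags stay at or below 0.30. The elevated value at lag 1 (0.30), dropping to 0.26 at lag 2, reflects decaying short-term dependence rather than seasonality.
The dominant spike at lag 3 indicates a seasonal period of 3.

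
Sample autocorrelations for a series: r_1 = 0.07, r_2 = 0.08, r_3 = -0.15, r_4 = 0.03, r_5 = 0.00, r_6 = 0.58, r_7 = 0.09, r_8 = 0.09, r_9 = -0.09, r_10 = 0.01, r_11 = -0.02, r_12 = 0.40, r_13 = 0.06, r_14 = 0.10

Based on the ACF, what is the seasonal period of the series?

6

The largest autocorrelation is r_6 = 0.58, with a weaker echo at lag 12 (0.40); the remaining lags stay at or below 0.10.
The dominant spike at lag 6 indicates a seasonal period of 6.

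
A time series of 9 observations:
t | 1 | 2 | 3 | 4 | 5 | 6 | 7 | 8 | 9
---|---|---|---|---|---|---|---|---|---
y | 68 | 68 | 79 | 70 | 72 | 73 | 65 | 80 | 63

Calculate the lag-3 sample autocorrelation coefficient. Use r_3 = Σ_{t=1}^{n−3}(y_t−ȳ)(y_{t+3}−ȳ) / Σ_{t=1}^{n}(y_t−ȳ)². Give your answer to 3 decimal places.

Mean ȳ = (68 + 68 + 79 + 70 + 72 + 73 + 65 + 80 + 63)/9 = 70.8889
Σ(y_t−ȳ)(y_{t+3}−ȳ) = (2.5679) + (-3.2099) + (17.1235) + (5.2346) + (10.1235) + (-16.6543) = 15.1852
Denominator Σ(y_t−ȳ)² = 268.8889
r_3 = 15.1852 / 268.8889 = 0.056

0.056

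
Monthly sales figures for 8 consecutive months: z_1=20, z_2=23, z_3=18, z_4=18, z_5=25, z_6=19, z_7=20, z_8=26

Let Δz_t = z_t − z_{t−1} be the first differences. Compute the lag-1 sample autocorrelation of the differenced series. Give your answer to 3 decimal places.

First differences Δz: 3, -5, 0, 7, -6, 1, 6
Mean of differences = 0.8571
Numerator Σ(Δz_t−Δz̄)(Δz_{t+1}−Δz̄) = -55.1633
Denominator Σ(Δz_t−Δz̄)² = 150.8571
r_1(Δz) = -55.1633 / 150.8571 = -0.366

-0.366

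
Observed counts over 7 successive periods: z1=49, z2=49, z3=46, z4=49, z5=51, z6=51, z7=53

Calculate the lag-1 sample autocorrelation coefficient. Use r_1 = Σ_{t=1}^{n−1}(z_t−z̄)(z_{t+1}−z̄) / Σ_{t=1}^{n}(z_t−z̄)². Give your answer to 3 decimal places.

Mean z̄ = (49 + 49 + 46 + 49 + 51 + 51 + 53)/7 = 49.7143
Numerator Σ_{t=1}^{6}(z_t−z̄)(z_{t+1}−z̄) = 10.7755
Denominator Σ(z_t−z̄)² = 29.4286
r_1 = 10.7755 / 29.4286 = 0.366

0.366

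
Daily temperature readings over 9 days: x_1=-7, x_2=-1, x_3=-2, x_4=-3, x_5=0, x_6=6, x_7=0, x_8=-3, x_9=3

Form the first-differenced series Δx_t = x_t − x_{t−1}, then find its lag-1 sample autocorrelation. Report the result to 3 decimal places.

-0.165

First differences Δx: 6, -1, -1, 3, 6, -6, -3, 6
Mean of differences = 1.2500
Numerator Σ(Δx_t−Δx̄)(Δx_{t+1}−Δx̄) = -25.0625
Denominator Σ(Δx_t−Δx̄)² = 151.5000
r_1(Δx) = -25.0625 / 151.5000 = -0.165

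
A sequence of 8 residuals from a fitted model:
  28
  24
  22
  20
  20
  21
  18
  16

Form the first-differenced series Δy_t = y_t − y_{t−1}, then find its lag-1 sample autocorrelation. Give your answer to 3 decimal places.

First differences Δy: -4, -2, -2, 0, 1, -3, -2
Mean of differences = -1.7143
Numerator Σ(Δy_t−Δȳ)(Δy_{t+1}−Δȳ) = 1.7755
Denominator Σ(Δy_t−Δȳ)² = 17.4286
r_1(Δy) = 1.7755 / 17.4286 = 0.102

0.102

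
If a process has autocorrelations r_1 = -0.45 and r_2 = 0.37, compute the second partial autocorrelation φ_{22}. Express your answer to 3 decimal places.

0.210

φ_{22} = (r_2 − r_1²) / (1 − r_1²)
r_1² = (-0.45)² = 0.2025
Numerator = 0.37 − 0.2025 = 0.1675; denominator = 1 − 0.2025 = 0.7975
φ_{22} = 0.1675 / 0.7975 = 0.210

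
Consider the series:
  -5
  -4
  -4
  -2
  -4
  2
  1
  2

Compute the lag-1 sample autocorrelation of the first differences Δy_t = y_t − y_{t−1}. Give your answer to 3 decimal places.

-0.725

First differences Δy: 1, 0, 2, -2, 6, -1, 1
Mean of differences = 1.0000
Numerator Σ(Δy_t−Δȳ)(Δy_{t+1}−Δȳ) = -29.0000
Denominator Σ(Δy_t−Δȳ)² = 40.0000
r_1(Δy) = -29.0000 / 40.0000 = -0.725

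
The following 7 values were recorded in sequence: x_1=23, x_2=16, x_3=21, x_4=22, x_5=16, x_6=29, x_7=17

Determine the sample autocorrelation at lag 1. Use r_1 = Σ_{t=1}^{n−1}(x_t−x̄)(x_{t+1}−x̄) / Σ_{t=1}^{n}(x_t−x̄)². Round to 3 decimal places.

Mean x̄ = (23 + 16 + 21 + 22 + 16 + 29 + 17)/7 = 20.5714
Σ(x_t−x̄)(x_{t+1}−x̄) = (-11.1020) + (-1.9592) + (0.6122) + (-6.5306) + (-38.5306) + (-30.1020) = -87.6122
Denominator Σ(x_t−x̄)² = 133.7143
r_1 = -87.6122 / 133.7143 = -0.655

-0.655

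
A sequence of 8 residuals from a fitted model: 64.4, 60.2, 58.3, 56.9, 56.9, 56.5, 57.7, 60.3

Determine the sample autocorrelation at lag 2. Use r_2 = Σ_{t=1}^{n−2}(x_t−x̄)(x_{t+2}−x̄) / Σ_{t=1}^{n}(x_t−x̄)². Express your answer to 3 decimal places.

-0.017

Mean x̄ = (64.4 + 60.2 + 58.3 + 56.9 + 56.9 + 56.5 + 57.7 + 60.3)/8 = 58.9000
Deviations from mean: 5.5000, 1.3000, -0.6000, -2.0000, -2.0000, -2.4000, -1.2000, 1.4000
Σ(x_t−x̄)(x_{t+2}−x̄) = (-3.3000) + (-2.6000) + (1.2000) + (4.8000) + (2.4000) + (-3.3600) = -0.8600
Denominator Σ(x_t−x̄)² = 49.4600
r_2 = -0.8600 / 49.4600 = -0.017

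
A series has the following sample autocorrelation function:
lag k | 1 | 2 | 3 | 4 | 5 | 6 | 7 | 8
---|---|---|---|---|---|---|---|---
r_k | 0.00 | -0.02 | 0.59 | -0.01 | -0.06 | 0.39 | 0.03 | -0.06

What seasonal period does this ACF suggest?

3

The largest autocorrelation is r_3 = 0.59, with a weaker echo at lag 6 (0.39); the remaining lags stay at or below 0.03.
The dominant spike at lag 3 indicates a seasonal period of 3.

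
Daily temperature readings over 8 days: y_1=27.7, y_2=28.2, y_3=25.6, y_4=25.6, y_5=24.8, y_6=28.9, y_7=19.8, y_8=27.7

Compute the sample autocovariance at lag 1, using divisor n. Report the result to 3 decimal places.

-3.548

Mean ȳ = (27.7 + 28.2 + 25.6 + 25.6 + 24.8 + 28.9 + 19.8 + 27.7)/8 = 26.0375
Σ_{t=1}^{7}(y_t−ȳ)(y_{t+1}−ȳ) = -28.3852
γ_1 = -28.3852 / 8 = -3.548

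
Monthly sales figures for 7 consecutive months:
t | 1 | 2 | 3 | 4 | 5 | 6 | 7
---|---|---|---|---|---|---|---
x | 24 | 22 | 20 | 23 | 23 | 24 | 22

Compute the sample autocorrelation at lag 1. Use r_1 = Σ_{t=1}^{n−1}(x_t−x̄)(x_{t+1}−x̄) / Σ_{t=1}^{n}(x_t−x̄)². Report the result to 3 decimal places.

Mean x̄ = (24 + 22 + 20 + 23 + 23 + 24 + 22)/7 = 22.5714
Deviations from mean: 1.4286, -0.5714, -2.5714, 0.4286, 0.4286, 1.4286, -0.5714
Numerator Σ_{t=1}^{6}(x_t−x̄)(x_{t+1}−x̄) = -0.4694
Denominator Σ(x_t−x̄)² = 11.7143
r_1 = -0.4694 / 11.7143 = -0.040

-0.040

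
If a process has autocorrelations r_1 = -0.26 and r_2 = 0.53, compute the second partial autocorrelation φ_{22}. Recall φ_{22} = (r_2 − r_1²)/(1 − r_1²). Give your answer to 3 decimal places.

0.496

φ_{22} = (r_2 − r_1²) / (1 − r_1²)
r_1² = (-0.26)² = 0.0676
Numerator = 0.53 − 0.0676 = 0.4624; denominator = 1 − 0.0676 = 0.9324
φ_{22} = 0.4624 / 0.9324 = 0.496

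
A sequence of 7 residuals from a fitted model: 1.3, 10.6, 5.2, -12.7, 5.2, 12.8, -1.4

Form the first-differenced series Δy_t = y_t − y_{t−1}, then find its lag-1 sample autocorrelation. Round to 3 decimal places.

-0.242

First differences Δy: 9.3, -5.4, -17.9, 17.9, 7.6, -14.2
Mean of differences = -0.4500
Numerator Σ(Δy_t−Δȳ)(Δy_{t+1}−Δȳ) = -245.0625
Denominator Σ(Δy_t−Δȳ)² = 1014.6550
r_1(Δy) = -245.0625 / 1014.6550 = -0.242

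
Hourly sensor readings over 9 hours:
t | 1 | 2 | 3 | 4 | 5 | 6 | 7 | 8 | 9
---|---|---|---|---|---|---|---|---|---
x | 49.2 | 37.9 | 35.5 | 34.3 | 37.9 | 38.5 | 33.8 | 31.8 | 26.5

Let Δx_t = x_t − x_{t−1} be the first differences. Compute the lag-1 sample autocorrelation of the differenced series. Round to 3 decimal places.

First differences Δx: -11.3, -2.4, -1.2, 3.6, 0.6, -4.7, -2.0, -5.3
Mean of differences = -2.8375
Numerator Σ(Δx_t−Δx̄)(Δx_{t+1}−Δx̄) = 19.6598
Denominator Σ(Δx_t−Δx̄)² = 137.9788
r_1(Δx) = 19.6598 / 137.9788 = 0.142

0.142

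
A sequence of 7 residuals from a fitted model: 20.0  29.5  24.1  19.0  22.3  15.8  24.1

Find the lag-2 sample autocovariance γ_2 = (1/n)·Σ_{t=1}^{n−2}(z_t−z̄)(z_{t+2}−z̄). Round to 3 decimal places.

-0.971

Mean z̄ = (20.0 + 29.5 + 24.1 + 19.0 + 22.3 + 15.8 + 24.1)/7 = 22.1143
Σ_{t=1}^{5}(z_t−z̄)(z_{t+2}−z̄) = -6.7976
γ_2 = -6.7976 / 7 = -0.971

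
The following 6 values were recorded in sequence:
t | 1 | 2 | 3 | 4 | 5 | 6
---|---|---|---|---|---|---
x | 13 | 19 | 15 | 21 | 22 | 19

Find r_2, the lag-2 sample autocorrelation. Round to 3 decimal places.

0.147

Mean x̄ = (13 + 19 + 15 + 21 + 22 + 19)/6 = 18.1667
Σ(x_t−x̄)(x_{t+2}−x̄) = (16.3611) + (2.3611) + (-12.1389) + (2.3611) = 8.9444
Denominator Σ(x_t−x̄)² = 60.8333
r_2 = 8.9444 / 60.8333 = 0.147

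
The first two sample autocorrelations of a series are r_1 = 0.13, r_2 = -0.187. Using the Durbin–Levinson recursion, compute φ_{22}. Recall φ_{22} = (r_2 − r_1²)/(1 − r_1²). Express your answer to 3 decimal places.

-0.207

φ_{22} = (r_2 − r_1²) / (1 − r_1²)
r_1² = (0.13)² = 0.0169
Numerator = -0.187 − 0.0169 = -0.2039; denominator = 1 − 0.0169 = 0.9831
φ_{22} = -0.2039 / 0.9831 = -0.207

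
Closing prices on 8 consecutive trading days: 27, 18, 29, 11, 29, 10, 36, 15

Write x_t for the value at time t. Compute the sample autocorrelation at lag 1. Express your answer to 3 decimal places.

Mean x̄ = (27 + 18 + 29 + 11 + 29 + 10 + 36 + 15)/8 = 21.8750
Deviations from mean: 5.1250, -3.8750, 7.1250, -10.8750, 7.1250, -11.8750, 14.1250, -6.8750
Σ(x_t−x̄)(x_{t+1}−x̄) = (-19.8594) + (-27.6094) + (-77.4844) + (-77.4844) + (-84.6094) + (-167.7344) + (-97.1094) = -551.8906
Denominator Σ(x_t−x̄)² = 648.8750
r_1 = -551.8906 / 648.8750 = -0.851

-0.851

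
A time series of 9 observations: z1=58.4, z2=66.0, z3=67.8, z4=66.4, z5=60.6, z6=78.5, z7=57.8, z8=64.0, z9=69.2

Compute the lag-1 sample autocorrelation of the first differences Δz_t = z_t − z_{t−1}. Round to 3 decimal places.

-0.614

First differences Δz: 7.6, 1.8, -1.4, -5.8, 17.9, -20.7, 6.2, 5.2
Mean of differences = 1.3500
Numerator Σ(Δz_t−Δz̄)(Δz_{t+1}−Δz̄) = -550.2925
Denominator Σ(Δz_t−Δz̄)² = 896.4000
r_1(Δz) = -550.2925 / 896.4000 = -0.614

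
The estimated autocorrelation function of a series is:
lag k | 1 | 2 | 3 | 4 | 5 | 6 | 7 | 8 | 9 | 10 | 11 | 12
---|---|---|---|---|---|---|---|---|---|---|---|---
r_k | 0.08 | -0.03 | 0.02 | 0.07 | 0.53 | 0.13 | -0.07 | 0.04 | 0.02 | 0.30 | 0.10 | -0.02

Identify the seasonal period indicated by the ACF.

The largest autocorrelation is r_5 = 0.53, with a weaker echo at lag 10 (0.30); the remaining lags stay at or below 0.13.
The dominant spike at lag 5 indicates a seasonal period of 5.

5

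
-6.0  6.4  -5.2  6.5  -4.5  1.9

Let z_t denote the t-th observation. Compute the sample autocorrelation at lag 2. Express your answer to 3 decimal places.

0.640

Mean z̄ = (-6.0 + 6.4 − 5.2 + 6.5 − 4.5 + 1.9)/6 = -0.1500
Deviations from mean: -5.8500, 6.5500, -5.0500, 6.6500, -4.3500, 2.0500
Σ(z_t−z̄)(z_{t+2}−z̄) = (29.5425) + (43.5575) + (21.9675) + (13.6325) = 108.7000
Denominator Σ(z_t−z̄)² = 169.9750
r_2 = 108.7000 / 169.9750 = 0.640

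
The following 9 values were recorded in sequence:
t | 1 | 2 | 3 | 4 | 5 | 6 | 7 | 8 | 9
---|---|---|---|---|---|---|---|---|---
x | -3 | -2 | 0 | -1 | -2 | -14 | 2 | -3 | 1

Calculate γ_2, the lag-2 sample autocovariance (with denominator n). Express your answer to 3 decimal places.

Mean x̄ = (-3 − 2 + 0 − 1 − 2 − 14 + 2 − 3 + 1)/9 = -2.4444
Σ_{t=1}^{7}(x_t−x̄)(x_{t+2}−x̄) = 7.3827
γ_2 = 7.3827 / 9 = 0.820

0.820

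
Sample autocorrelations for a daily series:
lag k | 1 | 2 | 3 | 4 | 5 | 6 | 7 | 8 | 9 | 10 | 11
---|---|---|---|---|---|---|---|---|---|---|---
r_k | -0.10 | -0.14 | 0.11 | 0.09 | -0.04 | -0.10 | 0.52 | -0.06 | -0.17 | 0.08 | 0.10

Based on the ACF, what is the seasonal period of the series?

The largest autocorrelation is r_7 = 0.52; the remaining lags stay at or below 0.11.
The dominant spike at lag 7 indicates a seasonal period of 7.

7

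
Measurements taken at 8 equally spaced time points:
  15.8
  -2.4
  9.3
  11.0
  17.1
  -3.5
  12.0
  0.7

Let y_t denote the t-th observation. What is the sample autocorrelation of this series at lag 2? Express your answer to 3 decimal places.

0.167

Mean ȳ = (15.8 − 2.4 + 9.3 + 11.0 + 17.1 − 3.5 + 12.0 + 0.7)/8 = 7.5000
Deviations from mean: 8.3000, -9.9000, 1.8000, 3.5000, 9.6000, -11.0000, 4.5000, -6.8000
Σ(y_t−ȳ)(y_{t+2}−ȳ) = (14.9400) + (-34.6500) + (17.2800) + (-38.5000) + (43.2000) + (74.8000) = 77.0700
Denominator Σ(y_t−ȳ)² = 462.0400
r_2 = 77.0700 / 462.0400 = 0.167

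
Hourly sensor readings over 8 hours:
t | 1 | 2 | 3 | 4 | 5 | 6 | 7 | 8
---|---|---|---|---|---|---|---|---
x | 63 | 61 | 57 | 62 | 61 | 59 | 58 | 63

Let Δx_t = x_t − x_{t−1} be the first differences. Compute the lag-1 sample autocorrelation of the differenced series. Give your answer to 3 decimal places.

-0.237

First differences Δx: -2, -4, 5, -1, -2, -1, 5
Mean of differences = 0.0000
Numerator Σ(Δx_t−Δx̄)(Δx_{t+1}−Δx̄) = -18.0000
Denominator Σ(Δx_t−Δx̄)² = 76.0000
r_1(Δx) = -18.0000 / 76.0000 = -0.237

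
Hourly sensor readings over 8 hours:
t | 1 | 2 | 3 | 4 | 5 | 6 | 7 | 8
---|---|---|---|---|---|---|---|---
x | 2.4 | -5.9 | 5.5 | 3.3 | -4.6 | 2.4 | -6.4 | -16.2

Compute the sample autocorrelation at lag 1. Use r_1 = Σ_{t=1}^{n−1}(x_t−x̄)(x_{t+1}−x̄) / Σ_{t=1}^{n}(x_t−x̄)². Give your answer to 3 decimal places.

Mean x̄ = (2.4 − 5.9 + 5.5 + 3.3 − 4.6 + 2.4 − 6.4 − 16.2)/8 = -2.4375
Deviations from mean: 4.8375, -3.4625, 7.9375, 5.7375, -2.1625, 4.8375, -3.9625, -13.7625
Σ(x_t−x̄)(x_{t+1}−x̄) = (-16.7498) + (-27.4836) + (45.5414) + (-12.4073) + (-10.4611) + (-19.1686) + (54.5339) = 13.8048
Denominator Σ(x_t−x̄)² = 364.4988
r_1 = 13.8048 / 364.4988 = 0.038

0.038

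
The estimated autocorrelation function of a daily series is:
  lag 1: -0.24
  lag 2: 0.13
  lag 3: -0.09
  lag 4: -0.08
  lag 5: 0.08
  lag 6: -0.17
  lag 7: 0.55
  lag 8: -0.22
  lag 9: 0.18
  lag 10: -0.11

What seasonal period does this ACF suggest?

7

The largest autocorrelation is r_7 = 0.55; the remaining lags stay at or below 0.18.
The dominant spike at lag 7 indicates a seasonal period of 7.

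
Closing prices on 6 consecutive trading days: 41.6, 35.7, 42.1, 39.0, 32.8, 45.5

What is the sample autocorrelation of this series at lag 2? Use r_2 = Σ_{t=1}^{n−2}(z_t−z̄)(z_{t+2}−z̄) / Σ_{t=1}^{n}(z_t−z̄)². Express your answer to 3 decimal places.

Mean z̄ = (41.6 + 35.7 + 42.1 + 39.0 + 32.8 + 45.5)/6 = 39.4500
Σ(z_t−z̄)(z_{t+2}−z̄) = (5.6975) + (1.6875) + (-17.6225) + (-2.7225) = -12.9600
Denominator Σ(z_t−z̄)² = 106.7350
r_2 = -12.9600 / 106.7350 = -0.121

-0.121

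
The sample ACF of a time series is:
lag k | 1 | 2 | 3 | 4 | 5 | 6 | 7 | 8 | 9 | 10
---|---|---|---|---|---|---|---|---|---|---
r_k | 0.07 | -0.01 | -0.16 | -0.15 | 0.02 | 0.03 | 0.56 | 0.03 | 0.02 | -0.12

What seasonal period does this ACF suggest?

7

The largest autocorrelation is r_7 = 0.56; the remaining lags stay at or below 0.07.
The dominant spike at lag 7 indicates a seasonal period of 7.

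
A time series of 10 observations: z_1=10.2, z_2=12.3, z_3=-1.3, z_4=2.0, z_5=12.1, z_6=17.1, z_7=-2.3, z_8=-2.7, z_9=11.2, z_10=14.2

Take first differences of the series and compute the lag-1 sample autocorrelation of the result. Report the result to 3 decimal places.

First differences Δz: 2.1, -13.6, 3.3, 10.1, 5.0, -19.4, -0.4, 13.9, 3.0
Mean of differences = 0.4444
Numerator Σ(Δz_t−Δz̄)(Δz_{t+1}−Δz̄) = -42.4186
Denominator Σ(Δz_t−Δz̄)² = 904.2222
r_1(Δz) = -42.4186 / 904.2222 = -0.047

-0.047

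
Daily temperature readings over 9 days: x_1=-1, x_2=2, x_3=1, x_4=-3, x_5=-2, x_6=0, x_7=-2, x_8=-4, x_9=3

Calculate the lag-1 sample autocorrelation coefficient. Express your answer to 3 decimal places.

-0.154

Mean x̄ = (-1 + 2 + 1 − 3 − 2 + 0 − 2 − 4 + 3)/9 = -0.6667
Numerator Σ_{t=1}^{8}(x_t−x̄)(x_{t+1}−x̄) = -6.7778
Denominator Σ(x_t−x̄)² = 44.0000
r_1 = -6.7778 / 44.0000 = -0.154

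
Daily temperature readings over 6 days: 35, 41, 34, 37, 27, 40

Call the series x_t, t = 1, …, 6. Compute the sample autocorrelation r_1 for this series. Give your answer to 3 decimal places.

Mean x̄ = (35 + 41 + 34 + 37 + 27 + 40)/6 = 35.6667
Σ(x_t−x̄)(x_{t+1}−x̄) = (-3.5556) + (-8.8889) + (-2.2222) + (-11.5556) + (-37.5556) = -63.7778
Denominator Σ(x_t−x̄)² = 127.3333
r_1 = -63.7778 / 127.3333 = -0.501

-0.501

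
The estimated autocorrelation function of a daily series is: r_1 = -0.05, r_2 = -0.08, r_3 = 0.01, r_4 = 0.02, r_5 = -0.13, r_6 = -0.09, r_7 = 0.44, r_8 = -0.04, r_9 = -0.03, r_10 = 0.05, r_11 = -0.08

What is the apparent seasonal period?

The largest autocorrelation is r_7 = 0.44; the remaining lags stay at or below 0.05.
The dominant spike at lag 7 indicates a seasonal period of 7.

7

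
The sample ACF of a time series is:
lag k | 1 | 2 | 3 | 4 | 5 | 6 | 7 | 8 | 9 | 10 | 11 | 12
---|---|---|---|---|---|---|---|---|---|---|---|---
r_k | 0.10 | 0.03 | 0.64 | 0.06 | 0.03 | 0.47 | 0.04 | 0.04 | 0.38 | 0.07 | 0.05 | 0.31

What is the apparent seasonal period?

The largest autocorrelation is r_3 = 0.64, with weaker echoes at lags 6 (0.47), 9 (0.38) and 12 (0.31); the remaining lags stay at or below 0.10.
The dominant spike at lag 3 indicates a seasonal period of 3.

3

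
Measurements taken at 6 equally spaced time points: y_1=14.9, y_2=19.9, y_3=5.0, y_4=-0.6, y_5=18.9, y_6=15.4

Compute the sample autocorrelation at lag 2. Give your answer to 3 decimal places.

-0.611

Mean ȳ = (14.9 + 19.9 + 5.0 − 0.6 + 18.9 + 15.4)/6 = 12.2500
Deviations from mean: 2.6500, 7.6500, -7.2500, -12.8500, 6.6500, 3.1500
Σ(y_t−ȳ)(y_{t+2}−ȳ) = (-19.2125) + (-98.3025) + (-48.2125) + (-40.4775) = -206.2050
Denominator Σ(y_t−ȳ)² = 337.3750
r_2 = -206.2050 / 337.3750 = -0.611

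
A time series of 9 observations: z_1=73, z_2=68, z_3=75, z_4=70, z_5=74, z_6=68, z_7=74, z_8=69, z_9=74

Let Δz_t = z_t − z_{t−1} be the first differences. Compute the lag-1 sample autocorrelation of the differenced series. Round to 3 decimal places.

-0.866

First differences Δz: -5, 7, -5, 4, -6, 6, -5, 5
Mean of differences = 0.1250
Numerator Σ(Δz_t−Δz̄)(Δz_{t+1}−Δz̄) = -205.1406
Denominator Σ(Δz_t−Δz̄)² = 236.8750
r_1(Δz) = -205.1406 / 236.8750 = -0.866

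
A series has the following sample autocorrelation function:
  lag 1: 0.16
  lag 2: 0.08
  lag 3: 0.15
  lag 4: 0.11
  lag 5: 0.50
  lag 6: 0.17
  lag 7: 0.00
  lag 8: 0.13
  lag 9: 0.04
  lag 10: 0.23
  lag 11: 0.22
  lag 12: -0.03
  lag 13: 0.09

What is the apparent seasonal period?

5

The largest autocorrelation is r_5 = 0.50, with a weaker echo at lag 10 (0.23); the remaining lags stay at or below 0.22.
The dominant spike at lag 5 indicates a seasonal period of 5.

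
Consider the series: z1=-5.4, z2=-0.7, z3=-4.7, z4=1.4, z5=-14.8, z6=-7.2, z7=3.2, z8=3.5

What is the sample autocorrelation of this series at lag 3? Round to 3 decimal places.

-0.298

Mean z̄ = (-5.4 − 0.7 − 4.7 + 1.4 − 14.8 − 7.2 + 3.2 + 3.5)/8 = -3.0875
Deviations from mean: -2.3125, 2.3875, -1.6125, 4.4875, -11.7125, -4.1125, 6.2875, 6.5875
Σ(z_t−z̄)(z_{t+3}−z̄) = (-10.3773) + (-27.9636) + (6.6314) + (28.2152) + (-77.1561) = -80.6505
Denominator Σ(z_t−z̄)² = 270.8088
r_3 = -80.6505 / 270.8088 = -0.298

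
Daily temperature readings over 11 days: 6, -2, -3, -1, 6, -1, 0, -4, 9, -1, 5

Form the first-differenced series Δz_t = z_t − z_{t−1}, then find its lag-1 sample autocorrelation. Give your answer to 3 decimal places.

-0.577

First differences Δz: -8, -1, 2, 7, -7, 1, -4, 13, -10, 6
Mean of differences = -0.1000
Numerator Σ(Δz_t−Δz̄)(Δz_{t+1}−Δz̄) = -281.9100
Denominator Σ(Δz_t−Δz̄)² = 488.9000
r_1(Δz) = -281.9100 / 488.9000 = -0.577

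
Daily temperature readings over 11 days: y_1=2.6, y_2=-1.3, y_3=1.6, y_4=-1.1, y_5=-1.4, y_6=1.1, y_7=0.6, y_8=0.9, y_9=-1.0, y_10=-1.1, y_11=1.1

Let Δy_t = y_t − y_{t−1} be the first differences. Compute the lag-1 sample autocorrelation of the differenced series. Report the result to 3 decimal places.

-0.460

First differences Δy: -3.9, 2.9, -2.7, -0.3, 2.5, -0.5, 0.3, -1.9, -0.1, 2.2
Mean of differences = -0.1500
Numerator Σ(Δy_t−Δȳ)(Δy_{t+1}−Δȳ) = -21.0725
Denominator Σ(Δy_t−Δȳ)² = 45.8250
r_1(Δy) = -21.0725 / 45.8250 = -0.460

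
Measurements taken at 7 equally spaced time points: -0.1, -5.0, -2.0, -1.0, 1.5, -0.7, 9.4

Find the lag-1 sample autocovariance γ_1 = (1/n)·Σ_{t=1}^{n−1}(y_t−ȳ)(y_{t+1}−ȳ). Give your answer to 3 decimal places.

0.777

Mean ȳ = (-0.1 − 5.0 − 2.0 − 1.0 + 1.5 − 0.7 + 9.4)/7 = 0.3000
Deviations: -0.4000, -5.3000, -2.3000, -1.3000, 1.2000, -1.0000, 9.1000
Σ_{t=1}^{6}(y_t−ȳ)(y_{t+1}−ȳ) = 5.4400
γ_1 = 5.4400 / 7 = 0.777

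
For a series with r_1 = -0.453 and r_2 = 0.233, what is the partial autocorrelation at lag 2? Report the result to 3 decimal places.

φ_{22} = (r_2 − r_1²) / (1 − r_1²)
r_1² = (-0.453)² = 0.205209
Numerator = 0.233 − 0.2052 = 0.0278; denominator = 1 − 0.2052 = 0.7948
φ_{22} = 0.0278 / 0.7948 = 0.035

0.035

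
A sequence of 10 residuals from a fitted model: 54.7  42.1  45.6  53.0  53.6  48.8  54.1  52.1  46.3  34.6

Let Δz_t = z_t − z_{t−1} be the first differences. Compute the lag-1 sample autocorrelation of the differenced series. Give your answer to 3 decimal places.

0.077

First differences Δz: -12.6, 3.5, 7.4, 0.6, -4.8, 5.3, -2.0, -5.8, -11.7
Mean of differences = -2.2333
Numerator Σ(Δz_t−Δz̄)(Δz_{t+1}−Δz̄) = 31.1722
Denominator Σ(Δz_t−Δz̄)² = 406.9000
r_1(Δz) = 31.1722 / 406.9000 = 0.077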